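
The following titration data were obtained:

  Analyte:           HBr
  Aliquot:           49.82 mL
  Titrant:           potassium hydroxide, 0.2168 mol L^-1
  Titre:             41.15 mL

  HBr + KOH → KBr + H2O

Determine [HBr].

0.1791 mol/L

n(KOH) = 0.04115 L × 0.2168 mol/L = 8.921 × 10^-3 mol
n(HBr) = 8.921 × 10^-3 mol (1:1 mole ratio)
[HBr] = 8.921 × 10^-3 mol / 0.04982 L = 0.1791 mol/L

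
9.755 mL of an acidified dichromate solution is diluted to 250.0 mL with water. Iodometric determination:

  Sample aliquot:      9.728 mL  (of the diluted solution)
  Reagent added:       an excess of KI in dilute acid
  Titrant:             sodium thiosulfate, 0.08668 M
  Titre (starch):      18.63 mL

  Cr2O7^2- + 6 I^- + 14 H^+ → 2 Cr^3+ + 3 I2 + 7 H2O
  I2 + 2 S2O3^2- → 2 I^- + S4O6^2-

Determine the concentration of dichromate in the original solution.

n(S2O3^2-) = 0.01863 × 0.08668 = 1.615 × 10^-3 mol
n(I2) = n(S2O3^2-)/2 = 8.074 × 10^-4 mol
From the 1:3 ratio, n(Cr2O7^2-) in the aliquot = 1/3 × 8.074 × 10^-4 = 2.691 × 10^-4 mol
[Cr2O7^2-]_dilute = 2.691 × 10^-4 / 0.009728 = 0.02767 mol/L
[Cr2O7^2-]_original = 0.02767 × 250.0/9.755 = 0.7090 mol/L

0.7090 M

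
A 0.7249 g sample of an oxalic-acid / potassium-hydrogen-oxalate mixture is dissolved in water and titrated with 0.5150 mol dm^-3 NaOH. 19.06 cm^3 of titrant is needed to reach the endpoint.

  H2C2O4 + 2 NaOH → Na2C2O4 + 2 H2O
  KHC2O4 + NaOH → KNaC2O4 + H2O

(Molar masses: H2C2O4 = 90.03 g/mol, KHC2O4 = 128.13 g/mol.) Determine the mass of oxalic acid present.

n(NaOH) = 0.01906 × 0.5150 = 9.816 × 10^-3 mol
Let x = n(H2C2O4), y = n(KHC2O4).
Titrant: 2x + 1y = 9.816 × 10^-3;  mass: 90.03x + 128.13y = 0.7249
Solving, x = 3.205 × 10^-3 mol, y = 3.405 × 10^-3 mol
mass of H2C2O4 = 3.205 × 10^-3 × 90.03 = 0.2886 g

0.2886 g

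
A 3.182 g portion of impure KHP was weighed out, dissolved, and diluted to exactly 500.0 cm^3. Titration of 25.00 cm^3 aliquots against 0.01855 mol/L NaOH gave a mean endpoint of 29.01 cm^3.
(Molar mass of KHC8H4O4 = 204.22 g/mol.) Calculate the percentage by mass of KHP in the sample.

KHC8H4O4 + NaOH → KNaC8H4O4 + H2O
n(NaOH) per titration = 0.02901 × 0.01855 = 5.381 × 10^-4 mol
n(KHC8H4O4) in each aliquot = 5.381 × 10^-4 mol (1:1 ratio)
n(KHC8H4O4) in the whole flask = 5.381 × 10^-4 × 500.0/25.00 = 0.01076 mol
mass of KHC8H4O4 = 0.01076 × 204.22 = 2.198 g
% KHC8H4O4 = 2.198 / 3.182 × 100 = 69.07 %

69.07 %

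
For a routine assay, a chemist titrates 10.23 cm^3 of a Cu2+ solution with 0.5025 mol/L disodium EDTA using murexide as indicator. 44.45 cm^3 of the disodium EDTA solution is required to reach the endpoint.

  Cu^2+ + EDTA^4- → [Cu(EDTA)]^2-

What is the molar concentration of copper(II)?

n(EDTA) = 0.04445 L × 0.5025 mol/L = 0.02234 mol
n(Cu2+) = 0.02234 mol (1:1 mole ratio)
[Cu2+] = 0.02234 mol / 0.01023 L = 2.183 mol/L

2.183 mol/L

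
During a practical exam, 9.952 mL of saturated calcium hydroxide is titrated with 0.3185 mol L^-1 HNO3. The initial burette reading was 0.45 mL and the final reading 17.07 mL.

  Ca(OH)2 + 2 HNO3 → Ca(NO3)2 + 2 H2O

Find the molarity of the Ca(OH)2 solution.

0.2660 mol/L

n(HNO3) = 0.01662 L × 0.3185 mol/L = 5.293 × 10^-3 mol
From the 1:2 mole ratio, n(Ca(OH)2) = 1/2 × 5.293 × 10^-3 = 2.647 × 10^-3 mol
[Ca(OH)2] = 2.647 × 10^-3 mol / 0.009952 L = 0.2660 mol/L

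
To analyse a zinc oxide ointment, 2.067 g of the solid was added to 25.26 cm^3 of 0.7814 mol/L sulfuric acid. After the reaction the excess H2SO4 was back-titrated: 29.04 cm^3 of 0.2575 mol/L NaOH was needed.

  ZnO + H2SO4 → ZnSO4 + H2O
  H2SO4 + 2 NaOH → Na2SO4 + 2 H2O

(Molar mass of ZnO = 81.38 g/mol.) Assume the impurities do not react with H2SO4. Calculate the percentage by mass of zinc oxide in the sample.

n(H2SO4) added = 0.02526 × 0.7814 = 0.01974 mol
n(NaOH) used in back-titration = 0.02904 × 0.2575 = 7.478 × 10^-3 mol
From the 1:2 ratio, n(H2SO4) left over = 1/2 × 7.478 × 10^-3 = 3.739 × 10^-3 mol
n(H2SO4) consumed by analyte = 0.01974 − 3.739 × 10^-3 = 0.01600 mol
n(ZnO) = 0.01600 mol (1:1 ratio)
mass of ZnO = 0.01600 × 81.38 = 1.302 g
% ZnO = 1.302 / 2.067 × 100 = 62.99 %

62.99 %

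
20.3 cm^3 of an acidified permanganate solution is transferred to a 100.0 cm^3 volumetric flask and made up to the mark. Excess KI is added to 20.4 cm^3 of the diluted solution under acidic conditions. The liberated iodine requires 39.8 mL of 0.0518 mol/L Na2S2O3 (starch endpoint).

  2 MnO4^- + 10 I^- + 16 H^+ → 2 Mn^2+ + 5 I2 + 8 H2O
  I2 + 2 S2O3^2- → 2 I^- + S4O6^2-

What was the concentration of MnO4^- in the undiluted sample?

n(S2O3^2-) = 0.0398 × 0.0518 = 2.06 × 10^-3 mol
n(I2) = n(S2O3^2-)/2 = 1.03 × 10^-3 mol
From the 2:5 ratio, n(MnO4^-) in the aliquot = 2/5 × 1.03 × 10^-3 = 4.12 × 10^-4 mol
[MnO4^-]_dilute = 4.12 × 10^-4 / 0.0204 = 0.0202 mol/L
[MnO4^-]_original = 0.0202 × 100.0/20.3 = 0.0996 mol/L

0.0996 mol/L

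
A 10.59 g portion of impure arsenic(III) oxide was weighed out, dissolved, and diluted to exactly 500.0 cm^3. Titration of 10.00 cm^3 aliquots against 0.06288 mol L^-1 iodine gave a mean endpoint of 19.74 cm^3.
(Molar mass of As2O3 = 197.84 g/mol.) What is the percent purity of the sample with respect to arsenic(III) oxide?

As2O3 + 2 I2 + 2 H2O → As2O5 + 4 HI
n(I2) per titration = 0.01974 × 0.06288 = 1.241 × 10^-3 mol
From the 1:2 ratio, n(As2O3) in each aliquot = 1/2 × 1.241 × 10^-3 = 6.206 × 10^-4 mol
n(As2O3) in the whole flask = 6.206 × 10^-4 × 500.0/10.00 = 0.03103 mol
mass of As2O3 = 0.03103 × 197.84 = 6.139 g
% As2O3 = 6.139 / 10.59 × 100 = 57.97 %

57.97 %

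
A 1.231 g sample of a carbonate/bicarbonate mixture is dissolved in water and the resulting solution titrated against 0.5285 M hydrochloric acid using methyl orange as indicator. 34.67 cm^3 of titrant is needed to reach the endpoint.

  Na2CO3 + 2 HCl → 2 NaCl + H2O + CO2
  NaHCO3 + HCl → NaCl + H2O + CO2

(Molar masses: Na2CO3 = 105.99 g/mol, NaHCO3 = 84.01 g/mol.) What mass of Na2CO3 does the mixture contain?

0.5268 g

n(HCl) = 0.03467 × 0.5285 = 0.01832 mol
Let x = n(Na2CO3), y = n(NaHCO3).
Titrant: 2x + 1y = 0.01832;  mass: 105.99x + 84.01y = 1.231
Solving, x = 4.971 × 10^-3 mol, y = 8.382 × 10^-3 mol
mass of Na2CO3 = 4.971 × 10^-3 × 105.99 = 0.5268 g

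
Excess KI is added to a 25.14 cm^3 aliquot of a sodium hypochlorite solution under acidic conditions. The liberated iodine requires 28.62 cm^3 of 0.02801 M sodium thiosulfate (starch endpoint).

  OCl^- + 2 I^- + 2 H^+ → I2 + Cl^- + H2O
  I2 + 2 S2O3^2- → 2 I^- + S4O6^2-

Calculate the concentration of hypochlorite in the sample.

0.01594 M

n(S2O3^2-) = 0.02862 × 0.02801 = 8.016 × 10^-4 mol
n(I2) = n(S2O3^2-)/2 = 4.008 × 10^-4 mol
n(OCl^-) in the aliquot = 4.008 × 10^-4 mol (1:1 ratio)
[OCl^-] = 4.008 × 10^-4 / 0.02514 = 0.01594 mol/L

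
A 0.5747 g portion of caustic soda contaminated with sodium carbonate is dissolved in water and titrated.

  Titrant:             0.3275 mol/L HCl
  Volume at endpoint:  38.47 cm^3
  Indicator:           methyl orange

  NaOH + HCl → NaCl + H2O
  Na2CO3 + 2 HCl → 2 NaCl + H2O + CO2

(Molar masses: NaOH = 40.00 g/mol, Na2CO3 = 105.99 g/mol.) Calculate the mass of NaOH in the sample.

n(HCl) = 0.03847 × 0.3275 = 0.01260 mol
Let x = n(NaOH), y = n(Na2CO3).
Titrant: 1x + 2y = 0.01260;  mass: 40.00x + 105.99y = 0.5747
Solving, x = 7.155 × 10^-3 mol, y = 2.722 × 10^-3 mol
mass of NaOH = 7.155 × 10^-3 × 40.00 = 0.2862 g

0.2862 g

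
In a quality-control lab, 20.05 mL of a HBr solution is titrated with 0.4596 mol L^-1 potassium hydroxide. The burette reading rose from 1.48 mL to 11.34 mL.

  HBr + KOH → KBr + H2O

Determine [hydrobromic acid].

n(KOH) = 0.009860 L × 0.4596 mol/L = 4.532 × 10^-3 mol
n(HBr) = 4.532 × 10^-3 mol (1:1 mole ratio)
[HBr] = 4.532 × 10^-3 mol / 0.02005 L = 0.2260 mol/L

0.2260 mol/L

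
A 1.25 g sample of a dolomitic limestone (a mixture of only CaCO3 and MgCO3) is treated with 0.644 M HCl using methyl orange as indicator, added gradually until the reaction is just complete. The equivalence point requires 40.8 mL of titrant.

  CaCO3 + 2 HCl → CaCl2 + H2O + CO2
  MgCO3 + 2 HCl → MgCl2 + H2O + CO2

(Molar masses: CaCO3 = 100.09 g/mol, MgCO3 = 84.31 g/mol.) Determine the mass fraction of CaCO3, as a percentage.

72.2 %

n(HCl) = 0.0408 × 0.644 = 0.0263 mol
Let x = n(CaCO3), y = n(MgCO3).
Titrant: 2x + 2y = 0.0263;  mass: 100.09x + 84.31y = 1.25
Solving, x = 9.02 × 10^-3 mol, y = 4.12 × 10^-3 mol
mass of CaCO3 = 9.02 × 10^-3 × 100.09 = 0.903 g
% CaCO3 = 0.903 / 1.25 × 100 = 72.2 %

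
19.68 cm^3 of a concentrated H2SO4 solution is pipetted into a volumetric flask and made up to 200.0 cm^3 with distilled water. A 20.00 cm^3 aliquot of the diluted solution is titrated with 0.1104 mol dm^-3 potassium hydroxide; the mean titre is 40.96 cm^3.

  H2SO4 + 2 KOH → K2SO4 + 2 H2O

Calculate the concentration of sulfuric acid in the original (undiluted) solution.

1.149 mol/L

n(KOH) = 0.04096 × 0.1104 = 4.522 × 10^-3 mol
From the 1:2 ratio, n(H2SO4) in the aliquot = 1/2 × 4.522 × 10^-3 = 2.261 × 10^-3 mol
[H2SO4]_dilute = 2.261 × 10^-3 / 0.02000 = 0.1130 mol/L
Dilution factor = 200.0 / 19.68 = 10.16
[H2SO4]_stock = 0.1130 × 10.16 = 1.149 mol/L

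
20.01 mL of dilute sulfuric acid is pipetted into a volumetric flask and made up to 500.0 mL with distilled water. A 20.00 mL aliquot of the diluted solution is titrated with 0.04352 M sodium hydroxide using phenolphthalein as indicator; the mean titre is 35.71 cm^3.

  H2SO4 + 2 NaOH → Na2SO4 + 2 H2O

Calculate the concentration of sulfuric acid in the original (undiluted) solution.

0.9708 M

n(NaOH) = 0.03571 × 0.04352 = 1.554 × 10^-3 mol
From the 1:2 ratio, n(H2SO4) in the aliquot = 1/2 × 1.554 × 10^-3 = 7.770 × 10^-4 mol
[H2SO4]_dilute = 7.770 × 10^-4 / 0.02000 = 0.03885 mol/L
Dilution factor = 500.0 / 20.01 = 24.99
[H2SO4]_stock = 0.03885 × 24.99 = 0.9708 mol/L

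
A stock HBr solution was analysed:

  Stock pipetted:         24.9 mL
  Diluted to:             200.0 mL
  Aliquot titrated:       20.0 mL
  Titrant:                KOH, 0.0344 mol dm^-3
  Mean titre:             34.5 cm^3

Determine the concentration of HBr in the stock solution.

HBr + KOH → KBr + H2O
n(KOH) = 0.0345 × 0.0344 = 1.19 × 10^-3 mol
n(HBr) in the aliquot = 1.19 × 10^-3 mol (1:1 ratio)
[HBr]_dilute = 1.19 × 10^-3 / 0.0200 = 0.0593 mol/L
Dilution factor = 200.0 / 24.9 = 8.032
[HBr]_stock = 0.0593 × 8.032 = 0.477 mol/L

0.477 mol/L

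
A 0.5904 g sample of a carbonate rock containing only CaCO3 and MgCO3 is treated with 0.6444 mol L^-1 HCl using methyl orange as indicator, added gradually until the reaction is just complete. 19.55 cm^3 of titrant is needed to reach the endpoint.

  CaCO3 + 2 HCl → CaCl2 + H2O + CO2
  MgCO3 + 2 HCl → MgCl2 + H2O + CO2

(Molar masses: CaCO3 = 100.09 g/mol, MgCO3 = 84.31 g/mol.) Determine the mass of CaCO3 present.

n(HCl) = 0.01955 × 0.6444 = 0.01260 mol
Let x = n(CaCO3), y = n(MgCO3).
Titrant: 2x + 2y = 0.01260;  mass: 100.09x + 84.31y = 0.5904
Solving, x = 3.760 × 10^-3 mol, y = 2.539 × 10^-3 mol
mass of CaCO3 = 3.760 × 10^-3 × 100.09 = 0.3763 g

0.3763 g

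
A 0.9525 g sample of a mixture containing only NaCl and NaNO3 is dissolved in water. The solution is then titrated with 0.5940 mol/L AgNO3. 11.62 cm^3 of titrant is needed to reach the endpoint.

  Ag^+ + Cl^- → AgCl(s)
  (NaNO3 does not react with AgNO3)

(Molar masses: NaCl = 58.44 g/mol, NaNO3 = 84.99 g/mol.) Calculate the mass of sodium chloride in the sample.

0.4034 g

n(AgNO3) = 0.01162 × 0.5940 = 6.902 × 10^-3 mol
Let x = n(NaCl), y = n(NaNO3).
Titrant: 1x = 6.902 × 10^-3;  mass: 58.44x + 84.99y = 0.9525
Solving, x = 6.902 × 10^-3 mol, y = 6.461 × 10^-3 mol
mass of NaCl = 6.902 × 10^-3 × 58.44 = 0.4034 g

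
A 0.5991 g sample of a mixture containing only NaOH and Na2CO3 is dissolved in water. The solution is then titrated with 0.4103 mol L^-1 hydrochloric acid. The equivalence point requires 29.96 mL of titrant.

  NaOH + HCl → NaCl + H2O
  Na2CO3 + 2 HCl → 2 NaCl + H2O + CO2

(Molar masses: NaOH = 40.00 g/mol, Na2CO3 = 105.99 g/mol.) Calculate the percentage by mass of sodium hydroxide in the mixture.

26.89 %

n(HCl) = 0.02996 × 0.4103 = 0.01229 mol
Let x = n(NaOH), y = n(Na2CO3).
Titrant: 1x + 2y = 0.01229;  mass: 40.00x + 105.99y = 0.5991
Solving, x = 4.028 × 10^-3 mol, y = 4.132 × 10^-3 mol
mass of NaOH = 4.028 × 10^-3 × 40.00 = 0.1611 g
% NaOH = 0.1611 / 0.5991 × 100 = 26.89 %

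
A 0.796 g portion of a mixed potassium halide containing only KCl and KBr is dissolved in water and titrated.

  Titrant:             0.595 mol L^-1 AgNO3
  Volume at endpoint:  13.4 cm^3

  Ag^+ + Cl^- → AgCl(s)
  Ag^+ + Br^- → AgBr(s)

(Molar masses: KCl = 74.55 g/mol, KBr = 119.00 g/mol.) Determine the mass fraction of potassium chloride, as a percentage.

32.2 %

n(AgNO3) = 0.0134 × 0.595 = 7.97 × 10^-3 mol
Let x = n(KCl), y = n(KBr).
Titrant: 1x + 1y = 7.97 × 10^-3;  mass: 74.55x + 119.00y = 0.796
Solving, x = 3.44 × 10^-3 mol, y = 4.54 × 10^-3 mol
mass of KCl = 3.44 × 10^-3 × 74.55 = 0.256 g
% KCl = 0.256 / 0.796 × 100 = 32.2 %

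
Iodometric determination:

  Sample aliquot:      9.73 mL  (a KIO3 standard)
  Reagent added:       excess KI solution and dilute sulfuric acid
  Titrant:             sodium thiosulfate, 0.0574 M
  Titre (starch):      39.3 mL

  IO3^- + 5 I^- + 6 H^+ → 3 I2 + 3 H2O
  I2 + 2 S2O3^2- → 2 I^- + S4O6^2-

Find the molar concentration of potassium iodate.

0.0386 M

n(S2O3^2-) = 0.0393 × 0.0574 = 2.26 × 10^-3 mol
n(I2) = n(S2O3^2-)/2 = 1.13 × 10^-3 mol
From the 1:3 ratio, n(IO3^-) in the aliquot = 1/3 × 1.13 × 10^-3 = 3.76 × 10^-4 mol
[IO3^-] = 3.76 × 10^-4 / 0.00973 = 0.0386 mol/L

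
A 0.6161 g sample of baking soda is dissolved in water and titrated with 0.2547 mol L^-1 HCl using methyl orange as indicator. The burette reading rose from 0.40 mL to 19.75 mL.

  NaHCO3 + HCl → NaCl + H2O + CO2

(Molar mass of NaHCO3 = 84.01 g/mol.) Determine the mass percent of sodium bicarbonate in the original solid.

n(HCl) = 0.01935 L × 0.2547 mol/L = 4.928 × 10^-3 mol
n(NaHCO3) = 4.928 × 10^-3 mol (1:1 ratio)
mass of NaHCO3 = 4.928 × 10^-3 × 84.01 g/mol = 0.4140 g
% NaHCO3 = 0.4140 / 0.6161 × 100 = 67.20 %

67.20 %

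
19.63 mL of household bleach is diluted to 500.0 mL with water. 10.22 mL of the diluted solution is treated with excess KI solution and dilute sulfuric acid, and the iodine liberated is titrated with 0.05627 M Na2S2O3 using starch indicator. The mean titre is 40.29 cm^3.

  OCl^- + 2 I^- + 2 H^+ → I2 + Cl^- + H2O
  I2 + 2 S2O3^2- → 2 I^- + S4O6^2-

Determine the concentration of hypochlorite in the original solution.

n(S2O3^2-) = 0.04029 × 0.05627 = 2.267 × 10^-3 mol
n(I2) = n(S2O3^2-)/2 = 1.134 × 10^-3 mol
n(OCl^-) in the aliquot = 1.134 × 10^-3 mol (1:1 ratio)
[OCl^-]_dilute = 1.134 × 10^-3 / 0.01022 = 0.1109 mol/L
[OCl^-]_original = 0.1109 × 500.0/19.63 = 2.825 mol/L

2.825 M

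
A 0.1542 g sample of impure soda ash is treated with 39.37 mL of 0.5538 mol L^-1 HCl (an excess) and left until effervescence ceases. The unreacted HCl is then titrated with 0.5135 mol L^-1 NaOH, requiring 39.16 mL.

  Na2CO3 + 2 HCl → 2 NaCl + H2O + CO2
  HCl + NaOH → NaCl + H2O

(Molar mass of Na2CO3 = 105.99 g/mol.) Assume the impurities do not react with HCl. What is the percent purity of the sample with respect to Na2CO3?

58.23 %

n(HCl) added = 0.03937 × 0.5538 = 0.02180 mol
n(NaOH) used in back-titration = 0.03916 × 0.5135 = 0.02011 mol
n(HCl) left over = 0.02011 mol (1:1 ratio)
n(HCl) consumed by analyte = 0.02180 − 0.02011 = 1.694 × 10^-3 mol
From the 1:2 ratio, n(Na2CO3) = 1/2 × 1.694 × 10^-3 = 8.472 × 10^-4 mol
mass of Na2CO3 = 8.472 × 10^-4 × 105.99 = 0.08980 g
% Na2CO3 = 0.08980 / 0.1542 × 100 = 58.23 %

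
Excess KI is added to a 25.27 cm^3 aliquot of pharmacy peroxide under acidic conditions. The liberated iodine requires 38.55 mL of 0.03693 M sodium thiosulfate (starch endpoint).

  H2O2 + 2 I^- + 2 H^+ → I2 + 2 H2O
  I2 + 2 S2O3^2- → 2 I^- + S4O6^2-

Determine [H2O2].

n(S2O3^2-) = 0.03855 × 0.03693 = 1.424 × 10^-3 mol
n(I2) = n(S2O3^2-)/2 = 7.118 × 10^-4 mol
n(H2O2) in the aliquot = 7.118 × 10^-4 mol (1:1 ratio)
[H2O2] = 7.118 × 10^-4 / 0.02527 = 0.02817 mol/L

0.02817 M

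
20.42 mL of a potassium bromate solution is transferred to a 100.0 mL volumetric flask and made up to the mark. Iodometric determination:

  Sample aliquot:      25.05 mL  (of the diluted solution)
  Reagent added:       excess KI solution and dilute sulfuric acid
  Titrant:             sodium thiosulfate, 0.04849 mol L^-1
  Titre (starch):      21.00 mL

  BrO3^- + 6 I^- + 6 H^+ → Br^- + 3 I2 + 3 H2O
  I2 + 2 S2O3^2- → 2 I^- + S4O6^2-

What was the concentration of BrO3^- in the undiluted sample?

0.03318 mol/L

n(S2O3^2-) = 0.02100 × 0.04849 = 1.018 × 10^-3 mol
n(I2) = n(S2O3^2-)/2 = 5.091 × 10^-4 mol
From the 1:3 ratio, n(BrO3^-) in the aliquot = 1/3 × 5.091 × 10^-4 = 1.697 × 10^-4 mol
[BrO3^-]_dilute = 1.697 × 10^-4 / 0.02505 = 0.006775 mol/L
[BrO3^-]_original = 0.006775 × 100.0/20.42 = 0.03318 mol/L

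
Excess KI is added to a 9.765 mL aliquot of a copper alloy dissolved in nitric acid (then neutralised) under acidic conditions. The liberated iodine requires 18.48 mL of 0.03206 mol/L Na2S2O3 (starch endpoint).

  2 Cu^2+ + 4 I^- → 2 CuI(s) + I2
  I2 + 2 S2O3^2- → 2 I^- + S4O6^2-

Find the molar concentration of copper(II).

n(S2O3^2-) = 0.01848 × 0.03206 = 5.925 × 10^-4 mol
n(I2) = n(S2O3^2-)/2 = 2.962 × 10^-4 mol
From the 2:1 ratio, n(Cu2+) in the aliquot = 2/1 × 2.962 × 10^-4 = 5.925 × 10^-4 mol
[Cu2+] = 5.925 × 10^-4 / 0.009765 = 0.06067 mol/L

0.06067 mol/L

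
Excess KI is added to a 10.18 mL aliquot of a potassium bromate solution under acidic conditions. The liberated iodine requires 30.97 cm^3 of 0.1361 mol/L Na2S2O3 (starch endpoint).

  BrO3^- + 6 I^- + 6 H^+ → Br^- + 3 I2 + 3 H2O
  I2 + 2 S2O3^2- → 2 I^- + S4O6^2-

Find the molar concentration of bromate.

0.06901 mol/L

n(S2O3^2-) = 0.03097 × 0.1361 = 4.215 × 10^-3 mol
n(I2) = n(S2O3^2-)/2 = 2.108 × 10^-3 mol
From the 1:3 ratio, n(BrO3^-) in the aliquot = 1/3 × 2.108 × 10^-3 = 7.025 × 10^-4 mol
[BrO3^-] = 7.025 × 10^-4 / 0.01018 = 0.06901 mol/L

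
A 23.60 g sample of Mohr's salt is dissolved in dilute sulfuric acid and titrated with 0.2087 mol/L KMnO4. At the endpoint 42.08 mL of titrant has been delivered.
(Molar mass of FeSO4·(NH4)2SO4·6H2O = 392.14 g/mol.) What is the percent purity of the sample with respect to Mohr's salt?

72.96 %

MnO4^- + 5 Fe^2+ + 8 H^+ → Mn^2+ + 5 Fe^3+ + 4 H2O
n(KMnO4) = 0.04208 L × 0.2087 mol/L = 8.782 × 10^-3 mol
From the 5:1 ratio, n(FeSO4·(NH4)2SO4·6H2O) = 5/1 × 8.782 × 10^-3 = 0.04391 mol
mass of FeSO4·(NH4)2SO4·6H2O = 0.04391 × 392.14 g/mol = 17.22 g
% FeSO4·(NH4)2SO4·6H2O = 17.22 / 23.60 × 100 = 72.96 %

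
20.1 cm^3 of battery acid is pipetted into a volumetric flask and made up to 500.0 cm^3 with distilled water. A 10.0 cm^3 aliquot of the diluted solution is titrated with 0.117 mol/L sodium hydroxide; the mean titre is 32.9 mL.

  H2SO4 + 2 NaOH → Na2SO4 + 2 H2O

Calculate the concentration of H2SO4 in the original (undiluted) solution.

n(NaOH) = 0.0329 × 0.117 = 3.85 × 10^-3 mol
From the 1:2 ratio, n(H2SO4) in the aliquot = 1/2 × 3.85 × 10^-3 = 1.92 × 10^-3 mol
[H2SO4]_dilute = 1.92 × 10^-3 / 0.0100 = 0.192 mol/L
Dilution factor = 500.0 / 20.1 = 24.88
[H2SO4]_stock = 0.192 × 24.88 = 4.79 mol/L

4.79 mol/L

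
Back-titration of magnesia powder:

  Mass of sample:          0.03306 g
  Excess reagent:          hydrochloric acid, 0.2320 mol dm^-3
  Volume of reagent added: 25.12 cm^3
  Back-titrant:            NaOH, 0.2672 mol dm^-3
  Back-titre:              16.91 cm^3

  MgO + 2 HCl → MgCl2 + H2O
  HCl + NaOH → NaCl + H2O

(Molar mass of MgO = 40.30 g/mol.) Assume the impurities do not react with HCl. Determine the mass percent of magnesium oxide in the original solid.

79.81 %

n(HCl) added = 0.02512 × 0.2320 = 5.828 × 10^-3 mol
n(NaOH) used in back-titration = 0.01691 × 0.2672 = 4.518 × 10^-3 mol
n(HCl) left over = 4.518 × 10^-3 mol (1:1 ratio)
n(HCl) consumed by analyte = 5.828 × 10^-3 − 4.518 × 10^-3 = 1.309 × 10^-3 mol
From the 1:2 ratio, n(MgO) = 1/2 × 1.309 × 10^-3 = 6.547 × 10^-4 mol
mass of MgO = 6.547 × 10^-4 × 40.30 = 0.02639 g
% MgO = 0.02639 / 0.03306 × 100 = 79.81 %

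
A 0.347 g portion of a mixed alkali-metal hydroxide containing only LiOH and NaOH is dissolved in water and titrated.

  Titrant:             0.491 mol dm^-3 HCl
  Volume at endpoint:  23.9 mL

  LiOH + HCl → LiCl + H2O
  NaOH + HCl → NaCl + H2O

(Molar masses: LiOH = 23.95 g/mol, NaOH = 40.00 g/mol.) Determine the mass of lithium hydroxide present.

0.183 g

n(HCl) = 0.0239 × 0.491 = 0.0117 mol
Let x = n(LiOH), y = n(NaOH).
Titrant: 1x + 1y = 0.0117;  mass: 23.95x + 40.00y = 0.347
Solving, x = 7.63 × 10^-3 mol, y = 4.11 × 10^-3 mol
mass of LiOH = 7.63 × 10^-3 × 23.95 = 0.183 g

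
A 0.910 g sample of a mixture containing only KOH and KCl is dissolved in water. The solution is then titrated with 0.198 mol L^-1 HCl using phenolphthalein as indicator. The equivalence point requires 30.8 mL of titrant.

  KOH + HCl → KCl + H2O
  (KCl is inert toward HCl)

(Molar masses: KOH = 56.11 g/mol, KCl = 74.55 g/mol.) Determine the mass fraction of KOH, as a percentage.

n(HCl) = 0.0308 × 0.198 = 6.10 × 10^-3 mol
Let x = n(KOH), y = n(KCl).
Titrant: 1x = 6.10 × 10^-3;  mass: 56.11x + 74.55y = 0.910
Solving, x = 6.10 × 10^-3 mol, y = 7.62 × 10^-3 mol
mass of KOH = 6.10 × 10^-3 × 56.11 = 0.342 g
% KOH = 0.342 / 0.910 × 100 = 37.6 %

37.6 %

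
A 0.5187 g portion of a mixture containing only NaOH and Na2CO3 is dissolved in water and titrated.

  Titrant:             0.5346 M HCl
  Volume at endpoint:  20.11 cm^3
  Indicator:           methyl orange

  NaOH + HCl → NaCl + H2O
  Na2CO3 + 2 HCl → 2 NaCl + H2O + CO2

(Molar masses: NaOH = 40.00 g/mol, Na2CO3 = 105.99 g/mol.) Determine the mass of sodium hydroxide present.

n(HCl) = 0.02011 × 0.5346 = 0.01075 mol
Let x = n(NaOH), y = n(Na2CO3).
Titrant: 1x + 2y = 0.01075;  mass: 40.00x + 105.99y = 0.5187
Solving, x = 3.928 × 10^-3 mol, y = 3.412 × 10^-3 mol
mass of NaOH = 3.928 × 10^-3 × 40.00 = 0.1571 g

0.1571 g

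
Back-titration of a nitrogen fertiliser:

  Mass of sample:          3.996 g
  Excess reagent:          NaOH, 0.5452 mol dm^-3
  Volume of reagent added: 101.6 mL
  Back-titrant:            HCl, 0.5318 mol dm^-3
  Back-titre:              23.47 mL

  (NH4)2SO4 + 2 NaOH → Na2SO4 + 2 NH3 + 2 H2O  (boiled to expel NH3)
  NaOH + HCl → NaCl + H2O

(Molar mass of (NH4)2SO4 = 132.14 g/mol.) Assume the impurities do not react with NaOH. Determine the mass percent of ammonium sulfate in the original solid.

70.95 %

n(NaOH) added = 0.1016 × 0.5452 = 0.05539 mol
n(HCl) used in back-titration = 0.02347 × 0.5318 = 0.01248 mol
n(NaOH) left over = 0.01248 mol (1:1 ratio)
n(NaOH) consumed by analyte = 0.05539 − 0.01248 = 0.04291 mol
From the 1:2 ratio, n((NH4)2SO4) = 1/2 × 0.04291 = 0.02146 mol
mass of (NH4)2SO4 = 0.02146 × 132.14 = 2.835 g
% (NH4)2SO4 = 2.835 / 3.996 × 100 = 70.95 %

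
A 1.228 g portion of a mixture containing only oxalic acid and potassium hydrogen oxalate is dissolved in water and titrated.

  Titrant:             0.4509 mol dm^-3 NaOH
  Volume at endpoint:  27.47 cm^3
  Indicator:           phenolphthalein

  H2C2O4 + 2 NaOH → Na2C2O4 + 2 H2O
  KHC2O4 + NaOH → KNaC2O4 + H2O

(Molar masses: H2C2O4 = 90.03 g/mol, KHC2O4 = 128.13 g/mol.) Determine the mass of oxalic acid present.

0.1945 g

n(NaOH) = 0.02747 × 0.4509 = 0.01239 mol
Let x = n(H2C2O4), y = n(KHC2O4).
Titrant: 2x + 1y = 0.01239;  mass: 90.03x + 128.13y = 1.228
Solving, x = 2.160 × 10^-3 mol, y = 8.066 × 10^-3 mol
mass of H2C2O4 = 2.160 × 10^-3 × 90.03 = 0.1945 g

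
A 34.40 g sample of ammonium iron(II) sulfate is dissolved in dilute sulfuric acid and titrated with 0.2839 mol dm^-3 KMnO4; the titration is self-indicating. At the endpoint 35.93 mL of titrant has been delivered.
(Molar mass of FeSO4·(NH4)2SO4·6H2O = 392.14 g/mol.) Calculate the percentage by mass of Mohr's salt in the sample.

MnO4^- + 5 Fe^2+ + 8 H^+ → Mn^2+ + 5 Fe^3+ + 4 H2O
n(KMnO4) = 0.03593 L × 0.2839 mol/L = 0.01020 mol
From the 5:1 ratio, n(FeSO4·(NH4)2SO4·6H2O) = 5/1 × 0.01020 = 0.05100 mol
mass of FeSO4·(NH4)2SO4·6H2O = 0.05100 × 392.14 g/mol = 20.00 g
% FeSO4·(NH4)2SO4·6H2O = 20.00 / 34.40 × 100 = 58.14 %

58.14 %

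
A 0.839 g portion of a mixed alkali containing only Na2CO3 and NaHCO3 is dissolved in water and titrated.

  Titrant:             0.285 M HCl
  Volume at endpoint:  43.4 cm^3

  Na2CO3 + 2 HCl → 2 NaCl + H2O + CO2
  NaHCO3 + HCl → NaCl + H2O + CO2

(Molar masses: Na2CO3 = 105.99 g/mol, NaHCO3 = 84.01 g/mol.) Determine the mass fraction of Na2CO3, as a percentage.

40.8 %

n(HCl) = 0.0434 × 0.285 = 0.0124 mol
Let x = n(Na2CO3), y = n(NaHCO3).
Titrant: 2x + 1y = 0.0124;  mass: 105.99x + 84.01y = 0.839
Solving, x = 3.23 × 10^-3 mol, y = 5.92 × 10^-3 mol
mass of Na2CO3 = 3.23 × 10^-3 × 105.99 = 0.342 g
% Na2CO3 = 0.342 / 0.839 × 100 = 40.8 %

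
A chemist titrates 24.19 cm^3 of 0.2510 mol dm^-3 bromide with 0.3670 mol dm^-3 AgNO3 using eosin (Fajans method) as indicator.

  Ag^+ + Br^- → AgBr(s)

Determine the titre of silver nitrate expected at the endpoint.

n(Br-) = 0.02419 L × 0.2510 mol/L = 6.072 × 10^-3 mol
n(AgNO3) = 6.072 × 10^-3 mol (1:1 stoichiometry)
V(AgNO3) = 6.072 × 10^-3 mol / 0.3670 mol/L = 0.01654 L = 16.54 mL

16.54 mL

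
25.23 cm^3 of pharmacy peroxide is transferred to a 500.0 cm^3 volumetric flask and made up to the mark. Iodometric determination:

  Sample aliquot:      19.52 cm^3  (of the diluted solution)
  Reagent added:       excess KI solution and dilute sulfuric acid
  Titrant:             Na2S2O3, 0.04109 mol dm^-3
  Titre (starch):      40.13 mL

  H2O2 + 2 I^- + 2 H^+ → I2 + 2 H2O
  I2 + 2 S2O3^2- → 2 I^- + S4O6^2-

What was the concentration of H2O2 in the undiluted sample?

0.8370 mol/L

n(S2O3^2-) = 0.04013 × 0.04109 = 1.649 × 10^-3 mol
n(I2) = n(S2O3^2-)/2 = 8.245 × 10^-4 mol
n(H2O2) in the aliquot = 8.245 × 10^-4 mol (1:1 ratio)
[H2O2]_dilute = 8.245 × 10^-4 / 0.01952 = 0.04224 mol/L
[H2O2]_original = 0.04224 × 500.0/25.23 = 0.8370 mol/L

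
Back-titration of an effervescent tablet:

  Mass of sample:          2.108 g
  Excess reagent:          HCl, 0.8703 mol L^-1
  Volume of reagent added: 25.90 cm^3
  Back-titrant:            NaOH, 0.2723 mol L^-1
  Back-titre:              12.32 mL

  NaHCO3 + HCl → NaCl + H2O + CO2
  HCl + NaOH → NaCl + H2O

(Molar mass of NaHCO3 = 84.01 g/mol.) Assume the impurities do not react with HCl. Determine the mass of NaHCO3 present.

1.612 g

n(HCl) added = 0.02590 × 0.8703 = 0.02254 mol
n(NaOH) used in back-titration = 0.01232 × 0.2723 = 3.355 × 10^-3 mol
n(HCl) left over = 3.355 × 10^-3 mol (1:1 ratio)
n(HCl) consumed by analyte = 0.02254 − 3.355 × 10^-3 = 0.01919 mol
n(NaHCO3) = 0.01919 mol (1:1 ratio)
mass of NaHCO3 = 0.01919 × 84.01 = 1.612 g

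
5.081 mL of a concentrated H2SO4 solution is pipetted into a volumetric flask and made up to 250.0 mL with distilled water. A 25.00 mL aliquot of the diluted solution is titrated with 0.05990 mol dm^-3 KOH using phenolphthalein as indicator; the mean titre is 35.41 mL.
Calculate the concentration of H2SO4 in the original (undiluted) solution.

H2SO4 + 2 KOH → K2SO4 + 2 H2O
n(KOH) = 0.03541 × 0.05990 = 2.121 × 10^-3 mol
From the 1:2 ratio, n(H2SO4) in the aliquot = 1/2 × 2.121 × 10^-3 = 1.061 × 10^-3 mol
[H2SO4]_dilute = 1.061 × 10^-3 / 0.02500 = 0.04242 mol/L
Dilution factor = 250.0 / 5.081 = 49.20
[H2SO4]_stock = 0.04242 × 49.20 = 2.087 mol/L

2.087 mol/L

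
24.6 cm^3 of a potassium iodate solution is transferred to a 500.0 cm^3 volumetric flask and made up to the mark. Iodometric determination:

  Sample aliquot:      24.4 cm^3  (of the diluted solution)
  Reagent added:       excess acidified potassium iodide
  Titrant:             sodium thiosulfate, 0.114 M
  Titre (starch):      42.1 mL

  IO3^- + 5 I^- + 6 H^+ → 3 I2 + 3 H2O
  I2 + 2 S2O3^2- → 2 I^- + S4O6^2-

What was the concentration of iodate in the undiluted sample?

0.666 M

n(S2O3^2-) = 0.0421 × 0.114 = 4.80 × 10^-3 mol
n(I2) = n(S2O3^2-)/2 = 2.40 × 10^-3 mol
From the 1:3 ratio, n(IO3^-) in the aliquot = 1/3 × 2.40 × 10^-3 = 8.00 × 10^-4 mol
[IO3^-]_dilute = 8.00 × 10^-4 / 0.0244 = 0.0328 mol/L
[IO3^-]_original = 0.0328 × 500.0/24.6 = 0.666 mol/L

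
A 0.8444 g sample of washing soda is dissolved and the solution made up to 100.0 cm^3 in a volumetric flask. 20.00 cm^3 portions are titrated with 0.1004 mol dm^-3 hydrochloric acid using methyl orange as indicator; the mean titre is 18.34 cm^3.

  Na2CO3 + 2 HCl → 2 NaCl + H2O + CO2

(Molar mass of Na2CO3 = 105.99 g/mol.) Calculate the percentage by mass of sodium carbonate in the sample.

57.78 %

n(HCl) per titration = 0.01834 × 0.1004 = 1.841 × 10^-3 mol
From the 1:2 ratio, n(Na2CO3) in each aliquot = 1/2 × 1.841 × 10^-3 = 9.207 × 10^-4 mol
n(Na2CO3) in the whole flask = 9.207 × 10^-4 × 100.0/20.00 = 4.603 × 10^-3 mol
mass of Na2CO3 = 4.603 × 10^-3 × 105.99 = 0.4879 g
% Na2CO3 = 0.4879 / 0.8444 × 100 = 57.78 %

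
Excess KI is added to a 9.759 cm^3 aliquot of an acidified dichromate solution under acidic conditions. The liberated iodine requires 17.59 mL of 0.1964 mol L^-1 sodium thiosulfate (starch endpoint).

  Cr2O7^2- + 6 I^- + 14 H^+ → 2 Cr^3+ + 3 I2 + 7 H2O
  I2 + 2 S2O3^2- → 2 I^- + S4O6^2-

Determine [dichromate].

n(S2O3^2-) = 0.01759 × 0.1964 = 3.455 × 10^-3 mol
n(I2) = n(S2O3^2-)/2 = 1.727 × 10^-3 mol
From the 1:3 ratio, n(Cr2O7^2-) in the aliquot = 1/3 × 1.727 × 10^-3 = 5.758 × 10^-4 mol
[Cr2O7^2-] = 5.758 × 10^-4 / 0.009759 = 0.05900 mol/L

0.05900 mol/L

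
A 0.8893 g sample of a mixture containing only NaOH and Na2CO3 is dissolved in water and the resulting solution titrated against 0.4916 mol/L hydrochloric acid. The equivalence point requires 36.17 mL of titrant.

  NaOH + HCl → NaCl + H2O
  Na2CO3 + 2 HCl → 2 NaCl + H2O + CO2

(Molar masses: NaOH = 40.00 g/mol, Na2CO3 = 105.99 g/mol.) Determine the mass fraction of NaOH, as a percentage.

n(HCl) = 0.03617 × 0.4916 = 0.01778 mol
Let x = n(NaOH), y = n(Na2CO3).
Titrant: 1x + 2y = 0.01778;  mass: 40.00x + 105.99y = 0.8893
Solving, x = 4.080 × 10^-3 mol, y = 6.851 × 10^-3 mol
mass of NaOH = 4.080 × 10^-3 × 40.00 = 0.1632 g
% NaOH = 0.1632 / 0.8893 × 100 = 18.35 %

18.35 %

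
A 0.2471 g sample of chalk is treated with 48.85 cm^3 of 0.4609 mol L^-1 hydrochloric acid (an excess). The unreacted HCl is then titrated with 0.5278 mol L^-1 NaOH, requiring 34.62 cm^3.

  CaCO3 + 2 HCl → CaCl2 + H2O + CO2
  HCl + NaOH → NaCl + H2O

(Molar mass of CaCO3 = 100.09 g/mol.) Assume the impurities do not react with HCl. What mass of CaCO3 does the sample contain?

n(HCl) added = 0.04885 × 0.4609 = 0.02251 mol
n(NaOH) used in back-titration = 0.03462 × 0.5278 = 0.01827 mol
n(HCl) left over = 0.01827 mol (1:1 ratio)
n(HCl) consumed by analyte = 0.02251 − 0.01827 = 4.243 × 10^-3 mol
From the 1:2 ratio, n(CaCO3) = 1/2 × 4.243 × 10^-3 = 2.121 × 10^-3 mol
mass of CaCO3 = 2.121 × 10^-3 × 100.09 = 0.2123 g

0.2123 g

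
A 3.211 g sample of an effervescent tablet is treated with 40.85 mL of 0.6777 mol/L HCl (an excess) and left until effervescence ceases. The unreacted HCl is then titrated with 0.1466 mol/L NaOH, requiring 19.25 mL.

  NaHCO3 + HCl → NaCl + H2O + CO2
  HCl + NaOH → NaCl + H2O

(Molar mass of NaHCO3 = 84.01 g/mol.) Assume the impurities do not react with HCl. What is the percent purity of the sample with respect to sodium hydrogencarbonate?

n(HCl) added = 0.04085 × 0.6777 = 0.02768 mol
n(NaOH) used in back-titration = 0.01925 × 0.1466 = 2.822 × 10^-3 mol
n(HCl) left over = 2.822 × 10^-3 mol (1:1 ratio)
n(HCl) consumed by analyte = 0.02768 − 2.822 × 10^-3 = 0.02486 mol
n(NaHCO3) = 0.02486 mol (1:1 ratio)
mass of NaHCO3 = 0.02486 × 84.01 = 2.089 g
% NaHCO3 = 2.089 / 3.211 × 100 = 65.05 %

65.05 %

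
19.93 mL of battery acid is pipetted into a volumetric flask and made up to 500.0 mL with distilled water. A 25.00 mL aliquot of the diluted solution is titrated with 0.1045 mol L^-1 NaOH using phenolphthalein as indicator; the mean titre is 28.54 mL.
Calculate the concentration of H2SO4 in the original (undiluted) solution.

1.496 mol/L

H2SO4 + 2 NaOH → Na2SO4 + 2 H2O
n(NaOH) = 0.02854 × 0.1045 = 2.982 × 10^-3 mol
From the 1:2 ratio, n(H2SO4) in the aliquot = 1/2 × 2.982 × 10^-3 = 1.491 × 10^-3 mol
[H2SO4]_dilute = 1.491 × 10^-3 / 0.02500 = 0.05965 mol/L
Dilution factor = 500.0 / 19.93 = 25.09
[H2SO4]_stock = 0.05965 × 25.09 = 1.496 mol/L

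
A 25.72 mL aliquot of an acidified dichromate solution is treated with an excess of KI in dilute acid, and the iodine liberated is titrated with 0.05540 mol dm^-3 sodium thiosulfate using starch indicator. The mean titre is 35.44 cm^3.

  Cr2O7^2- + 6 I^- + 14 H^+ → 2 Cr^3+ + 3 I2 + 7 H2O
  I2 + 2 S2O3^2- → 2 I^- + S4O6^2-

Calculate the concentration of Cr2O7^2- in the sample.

0.01272 mol/L

n(S2O3^2-) = 0.03544 × 0.05540 = 1.963 × 10^-3 mol
n(I2) = n(S2O3^2-)/2 = 9.817 × 10^-4 mol
From the 1:3 ratio, n(Cr2O7^2-) in the aliquot = 1/3 × 9.817 × 10^-4 = 3.272 × 10^-4 mol
[Cr2O7^2-] = 3.272 × 10^-4 / 0.02572 = 0.01272 mol/L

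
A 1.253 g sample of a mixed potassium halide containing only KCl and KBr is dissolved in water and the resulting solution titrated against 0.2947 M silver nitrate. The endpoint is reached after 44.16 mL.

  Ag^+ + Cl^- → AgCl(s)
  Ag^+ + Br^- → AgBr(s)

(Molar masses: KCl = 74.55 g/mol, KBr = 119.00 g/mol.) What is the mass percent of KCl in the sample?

n(AgNO3) = 0.04416 × 0.2947 = 0.01301 mol
Let x = n(KCl), y = n(KBr).
Titrant: 1x + 1y = 0.01301;  mass: 74.55x + 119.00y = 1.253
Solving, x = 6.652 × 10^-3 mol, y = 6.362 × 10^-3 mol
mass of KCl = 6.652 × 10^-3 × 74.55 = 0.4959 g
% KCl = 0.4959 / 1.253 × 100 = 39.57 %

39.57 %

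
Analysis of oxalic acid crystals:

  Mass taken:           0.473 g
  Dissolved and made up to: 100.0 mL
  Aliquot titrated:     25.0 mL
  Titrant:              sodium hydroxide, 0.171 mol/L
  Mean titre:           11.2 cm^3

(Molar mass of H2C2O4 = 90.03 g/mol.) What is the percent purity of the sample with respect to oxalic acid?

H2C2O4 + 2 NaOH → Na2C2O4 + 2 H2O
n(NaOH) per titration = 0.0112 × 0.171 = 1.92 × 10^-3 mol
From the 1:2 ratio, n(H2C2O4) in each aliquot = 1/2 × 1.92 × 10^-3 = 9.58 × 10^-4 mol
n(H2C2O4) in the whole flask = 9.58 × 10^-4 × 100.0/25.0 = 3.83 × 10^-3 mol
mass of H2C2O4 = 3.83 × 10^-3 × 90.03 = 0.345 g
% H2C2O4 = 0.345 / 0.473 × 100 = 72.9 %

72.9 %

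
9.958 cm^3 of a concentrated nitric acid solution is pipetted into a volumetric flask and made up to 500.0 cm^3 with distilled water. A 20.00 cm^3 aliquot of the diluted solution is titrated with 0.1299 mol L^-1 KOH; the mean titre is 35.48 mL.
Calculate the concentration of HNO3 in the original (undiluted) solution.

HNO3 + KOH → KNO3 + H2O
n(KOH) = 0.03548 × 0.1299 = 4.609 × 10^-3 mol
n(HNO3) in the aliquot = 4.609 × 10^-3 mol (1:1 ratio)
[HNO3]_dilute = 4.609 × 10^-3 / 0.02000 = 0.2304 mol/L
Dilution factor = 500.0 / 9.958 = 50.21
[HNO3]_stock = 0.2304 × 50.21 = 11.57 mol/L

11.57 mol/L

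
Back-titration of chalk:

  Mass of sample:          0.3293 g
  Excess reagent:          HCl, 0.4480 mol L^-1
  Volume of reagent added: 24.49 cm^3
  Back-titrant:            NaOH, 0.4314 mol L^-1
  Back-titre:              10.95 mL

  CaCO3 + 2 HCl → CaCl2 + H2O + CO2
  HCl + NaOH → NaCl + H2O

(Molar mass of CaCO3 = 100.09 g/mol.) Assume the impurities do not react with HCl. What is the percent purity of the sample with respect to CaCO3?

n(HCl) added = 0.02449 × 0.4480 = 0.01097 mol
n(NaOH) used in back-titration = 0.01095 × 0.4314 = 4.724 × 10^-3 mol
n(HCl) left over = 4.724 × 10^-3 mol (1:1 ratio)
n(HCl) consumed by analyte = 0.01097 − 4.724 × 10^-3 = 6.248 × 10^-3 mol
From the 1:2 ratio, n(CaCO3) = 1/2 × 6.248 × 10^-3 = 3.124 × 10^-3 mol
mass of CaCO3 = 3.124 × 10^-3 × 100.09 = 0.3127 g
% CaCO3 = 0.3127 / 0.3293 × 100 = 94.95 %

94.95 %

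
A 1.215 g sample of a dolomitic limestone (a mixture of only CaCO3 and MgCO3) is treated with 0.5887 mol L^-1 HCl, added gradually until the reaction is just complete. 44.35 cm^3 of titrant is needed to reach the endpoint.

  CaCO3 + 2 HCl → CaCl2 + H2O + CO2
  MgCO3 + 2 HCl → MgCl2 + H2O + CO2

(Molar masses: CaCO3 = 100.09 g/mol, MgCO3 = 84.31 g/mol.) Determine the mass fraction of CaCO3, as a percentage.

59.71 %

n(HCl) = 0.04435 × 0.5887 = 0.02611 mol
Let x = n(CaCO3), y = n(MgCO3).
Titrant: 2x + 2y = 0.02611;  mass: 100.09x + 84.31y = 1.215
Solving, x = 7.249 × 10^-3 mol, y = 5.806 × 10^-3 mol
mass of CaCO3 = 7.249 × 10^-3 × 100.09 = 0.7255 g
% CaCO3 = 0.7255 / 1.215 × 100 = 59.71 %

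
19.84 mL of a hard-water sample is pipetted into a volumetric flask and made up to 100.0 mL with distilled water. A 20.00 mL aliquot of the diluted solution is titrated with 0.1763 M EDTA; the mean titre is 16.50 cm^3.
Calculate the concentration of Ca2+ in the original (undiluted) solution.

Ca^2+ + EDTA^4- → [Ca(EDTA)]^2-
n(EDTA) = 0.01650 × 0.1763 = 2.909 × 10^-3 mol
n(Ca2+) in the aliquot = 2.909 × 10^-3 mol (1:1 ratio)
[Ca2+]_dilute = 2.909 × 10^-3 / 0.02000 = 0.1454 mol/L
Dilution factor = 100.0 / 19.84 = 5.040
[Ca2+]_stock = 0.1454 × 5.040 = 0.7331 mol/L

0.7331 M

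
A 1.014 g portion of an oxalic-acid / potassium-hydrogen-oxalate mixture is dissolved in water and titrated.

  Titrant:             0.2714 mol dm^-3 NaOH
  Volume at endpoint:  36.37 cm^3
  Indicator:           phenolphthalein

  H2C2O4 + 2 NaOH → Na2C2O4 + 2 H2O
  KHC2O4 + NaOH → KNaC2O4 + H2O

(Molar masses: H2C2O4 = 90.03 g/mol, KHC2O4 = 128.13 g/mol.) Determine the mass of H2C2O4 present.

0.1358 g

n(NaOH) = 0.03637 × 0.2714 = 9.871 × 10^-3 mol
Let x = n(H2C2O4), y = n(KHC2O4).
Titrant: 2x + 1y = 9.871 × 10^-3;  mass: 90.03x + 128.13y = 1.014
Solving, x = 1.508 × 10^-3 mol, y = 6.854 × 10^-3 mol
mass of H2C2O4 = 1.508 × 10^-3 × 90.03 = 0.1358 g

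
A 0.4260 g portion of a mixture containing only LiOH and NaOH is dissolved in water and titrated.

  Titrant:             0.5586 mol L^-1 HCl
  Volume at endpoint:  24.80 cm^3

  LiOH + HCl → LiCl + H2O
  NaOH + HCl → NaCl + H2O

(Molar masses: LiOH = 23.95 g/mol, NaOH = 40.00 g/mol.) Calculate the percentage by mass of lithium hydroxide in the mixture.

n(HCl) = 0.02480 × 0.5586 = 0.01385 mol
Let x = n(LiOH), y = n(NaOH).
Titrant: 1x + 1y = 0.01385;  mass: 23.95x + 40.00y = 0.4260
Solving, x = 7.983 × 10^-3 mol, y = 5.870 × 10^-3 mol
mass of LiOH = 7.983 × 10^-3 × 23.95 = 0.1912 g
% LiOH = 0.1912 / 0.4260 × 100 = 44.88 %

44.88 %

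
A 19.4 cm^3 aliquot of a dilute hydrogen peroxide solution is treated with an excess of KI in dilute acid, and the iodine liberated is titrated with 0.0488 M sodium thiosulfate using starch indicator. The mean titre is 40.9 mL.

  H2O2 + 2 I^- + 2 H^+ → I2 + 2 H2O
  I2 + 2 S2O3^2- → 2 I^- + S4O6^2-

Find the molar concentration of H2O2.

n(S2O3^2-) = 0.0409 × 0.0488 = 2.00 × 10^-3 mol
n(I2) = n(S2O3^2-)/2 = 9.98 × 10^-4 mol
n(H2O2) in the aliquot = 9.98 × 10^-4 mol (1:1 ratio)
[H2O2] = 9.98 × 10^-4 / 0.0194 = 0.0514 mol/L

0.0514 M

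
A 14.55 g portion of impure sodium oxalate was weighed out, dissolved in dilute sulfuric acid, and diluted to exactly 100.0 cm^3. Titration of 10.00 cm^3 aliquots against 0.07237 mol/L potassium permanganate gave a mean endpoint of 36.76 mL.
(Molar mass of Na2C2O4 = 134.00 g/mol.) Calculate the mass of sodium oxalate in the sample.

8.912 g

2 MnO4^- + 5 C2O4^2- + 16 H^+ → 2 Mn^2+ + 10 CO2 + 8 H2O
n(KMnO4) per titration = 0.03676 × 0.07237 = 2.660 × 10^-3 mol
From the 5:2 ratio, n(Na2C2O4) in each aliquot = 5/2 × 2.660 × 10^-3 = 6.651 × 10^-3 mol
n(Na2C2O4) in the whole flask = 6.651 × 10^-3 × 100.0/10.00 = 0.06651 mol
mass of Na2C2O4 = 0.06651 × 134.00 = 8.912 g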